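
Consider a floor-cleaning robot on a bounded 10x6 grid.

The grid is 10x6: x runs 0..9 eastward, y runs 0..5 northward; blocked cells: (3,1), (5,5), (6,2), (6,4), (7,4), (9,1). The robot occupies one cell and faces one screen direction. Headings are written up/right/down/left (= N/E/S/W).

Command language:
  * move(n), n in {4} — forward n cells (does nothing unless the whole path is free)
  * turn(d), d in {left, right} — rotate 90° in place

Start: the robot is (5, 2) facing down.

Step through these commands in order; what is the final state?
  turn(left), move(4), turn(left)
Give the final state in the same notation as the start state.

(5, 2) facing up

initial: (5, 2) facing down
step 1 (turn(left)): (5, 2) facing right
step 2 (move(4)): (5, 2) facing right
step 3 (turn(left)): (5, 2) facing up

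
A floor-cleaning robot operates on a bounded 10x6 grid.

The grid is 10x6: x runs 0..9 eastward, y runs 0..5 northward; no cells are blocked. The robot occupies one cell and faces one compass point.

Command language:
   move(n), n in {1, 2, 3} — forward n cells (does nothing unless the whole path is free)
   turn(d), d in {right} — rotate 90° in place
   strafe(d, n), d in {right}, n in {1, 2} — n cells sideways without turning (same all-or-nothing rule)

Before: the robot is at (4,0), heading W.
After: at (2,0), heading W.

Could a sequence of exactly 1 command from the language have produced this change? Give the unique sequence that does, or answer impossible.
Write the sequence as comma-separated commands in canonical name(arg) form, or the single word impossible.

key: heading stays W — the single command does not turn
t0: at (4,0), heading W
t=1 move(2) ⇒ at (2,0), heading W
no rival 1-sequence matches.

move(2)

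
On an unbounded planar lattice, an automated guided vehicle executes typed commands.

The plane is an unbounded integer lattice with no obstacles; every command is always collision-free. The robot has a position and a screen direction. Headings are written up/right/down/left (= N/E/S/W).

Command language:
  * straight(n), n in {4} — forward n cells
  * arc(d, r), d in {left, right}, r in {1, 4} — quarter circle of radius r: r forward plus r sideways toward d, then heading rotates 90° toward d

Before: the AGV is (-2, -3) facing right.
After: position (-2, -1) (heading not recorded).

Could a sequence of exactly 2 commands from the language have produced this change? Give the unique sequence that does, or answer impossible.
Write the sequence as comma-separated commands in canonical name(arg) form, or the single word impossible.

t0: (-2, -3) facing right
[1] after arc(left, 1): (-1, -2) facing up
[2] after arc(left, 1): (-2, -1) facing left
all 25 alternatives checked — unique.

arc(left, 1), arc(left, 1)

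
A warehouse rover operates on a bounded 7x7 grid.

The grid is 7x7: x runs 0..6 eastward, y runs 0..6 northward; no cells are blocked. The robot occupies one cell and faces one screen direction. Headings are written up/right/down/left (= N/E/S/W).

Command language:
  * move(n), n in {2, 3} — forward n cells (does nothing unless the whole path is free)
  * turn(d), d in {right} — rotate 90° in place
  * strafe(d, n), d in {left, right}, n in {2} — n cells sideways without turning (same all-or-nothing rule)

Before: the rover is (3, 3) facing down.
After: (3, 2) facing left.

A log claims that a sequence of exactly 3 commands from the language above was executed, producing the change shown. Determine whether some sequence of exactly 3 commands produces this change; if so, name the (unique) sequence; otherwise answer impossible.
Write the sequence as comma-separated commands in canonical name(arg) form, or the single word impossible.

key: running strafe(right, 2) before move(3) would end elsewhere — order is forced
t0: (3, 3) facing down
[1] after move(3): (3, 0) facing down
[2] after turn(right): (3, 0) facing left
[3] after strafe(right, 2): (3, 2) facing left
uniquely the one of 125 3-step routes that fits.

move(3), turn(right), strafe(right, 2)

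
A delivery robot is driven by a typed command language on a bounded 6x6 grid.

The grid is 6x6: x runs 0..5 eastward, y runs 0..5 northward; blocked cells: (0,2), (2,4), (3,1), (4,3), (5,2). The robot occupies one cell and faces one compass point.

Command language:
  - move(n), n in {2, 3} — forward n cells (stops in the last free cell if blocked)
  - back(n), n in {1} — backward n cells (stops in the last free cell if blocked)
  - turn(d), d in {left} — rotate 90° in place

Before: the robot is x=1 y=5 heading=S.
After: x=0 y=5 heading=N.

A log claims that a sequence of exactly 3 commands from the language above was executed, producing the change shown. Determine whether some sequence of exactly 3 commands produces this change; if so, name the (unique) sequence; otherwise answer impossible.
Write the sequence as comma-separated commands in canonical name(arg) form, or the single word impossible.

key: cell and facing (now N) both changed — the 3 commands mix motion and turning
begin: x=1 y=5 heading=S
1. turn(left) → x=1 y=5 heading=E
2. back(1) → x=0 y=5 heading=E
3. turn(left) → x=0 y=5 heading=N
no other 3-command option fits: unique.

turn(left), back(1), turn(left)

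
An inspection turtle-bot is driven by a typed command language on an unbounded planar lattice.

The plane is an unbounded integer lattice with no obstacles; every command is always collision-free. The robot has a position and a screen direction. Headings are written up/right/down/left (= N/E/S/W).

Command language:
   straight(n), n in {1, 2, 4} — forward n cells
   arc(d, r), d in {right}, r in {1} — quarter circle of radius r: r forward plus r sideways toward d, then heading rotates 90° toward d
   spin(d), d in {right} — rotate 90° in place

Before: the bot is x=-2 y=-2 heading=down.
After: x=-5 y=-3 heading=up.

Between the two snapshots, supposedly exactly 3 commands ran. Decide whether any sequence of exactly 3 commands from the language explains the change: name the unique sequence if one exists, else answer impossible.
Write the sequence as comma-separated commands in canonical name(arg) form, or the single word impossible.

key: cell and facing (now N) both changed — the 3 commands mix motion and turning
initial: x=-2 y=-2 heading=down
[1] after arc(right, 1): x=-3 y=-3 heading=left
[2] after straight(2): x=-5 y=-3 heading=left
[3] after spin(right): x=-5 y=-3 heading=up
no rival 3-sequence matches.

arc(right, 1), straight(2), spin(right)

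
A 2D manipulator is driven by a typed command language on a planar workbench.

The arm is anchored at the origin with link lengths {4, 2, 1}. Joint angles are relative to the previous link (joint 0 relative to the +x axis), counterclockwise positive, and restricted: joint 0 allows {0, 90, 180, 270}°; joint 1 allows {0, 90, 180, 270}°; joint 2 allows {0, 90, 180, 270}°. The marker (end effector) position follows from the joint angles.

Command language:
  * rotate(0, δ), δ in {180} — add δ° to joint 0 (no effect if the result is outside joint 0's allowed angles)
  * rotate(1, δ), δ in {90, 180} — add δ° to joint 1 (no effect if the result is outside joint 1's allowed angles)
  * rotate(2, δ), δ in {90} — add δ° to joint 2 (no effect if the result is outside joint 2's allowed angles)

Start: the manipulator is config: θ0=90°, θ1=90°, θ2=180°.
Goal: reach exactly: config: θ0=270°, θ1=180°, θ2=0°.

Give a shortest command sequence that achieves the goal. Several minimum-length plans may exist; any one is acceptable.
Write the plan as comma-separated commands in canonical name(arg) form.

start: config: θ0=90°, θ1=90°, θ2=180°
t=1 rotate(2, 90) ⇒ config: θ0=90°, θ1=90°, θ2=270°
t=2 rotate(2, 90) ⇒ config: θ0=90°, θ1=90°, θ2=0°
t=3 rotate(0, 180) ⇒ config: θ0=270°, θ1=90°, θ2=0°
t=4 rotate(1, 90) ⇒ config: θ0=270°, θ1=180°, θ2=0°
nothing shorter than 4 reaches the goal.

rotate(2, 90), rotate(2, 90), rotate(0, 180), rotate(1, 90)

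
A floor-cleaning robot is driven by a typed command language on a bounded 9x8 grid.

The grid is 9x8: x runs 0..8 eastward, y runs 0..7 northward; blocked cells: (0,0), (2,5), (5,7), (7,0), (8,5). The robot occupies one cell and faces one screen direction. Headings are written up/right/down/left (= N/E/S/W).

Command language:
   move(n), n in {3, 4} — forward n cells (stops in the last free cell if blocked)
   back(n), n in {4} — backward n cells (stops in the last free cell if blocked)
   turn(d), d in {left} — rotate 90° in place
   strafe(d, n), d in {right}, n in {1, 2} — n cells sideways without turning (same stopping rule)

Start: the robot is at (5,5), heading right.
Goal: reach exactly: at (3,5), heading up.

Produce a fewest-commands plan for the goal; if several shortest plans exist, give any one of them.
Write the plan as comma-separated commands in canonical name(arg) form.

back(4), turn(left)

start: at (5,5), heading right
[1] after back(4): at (3,5), heading right
[2] after turn(left): at (3,5), heading up
minimal: 2 command(s), checked below 2.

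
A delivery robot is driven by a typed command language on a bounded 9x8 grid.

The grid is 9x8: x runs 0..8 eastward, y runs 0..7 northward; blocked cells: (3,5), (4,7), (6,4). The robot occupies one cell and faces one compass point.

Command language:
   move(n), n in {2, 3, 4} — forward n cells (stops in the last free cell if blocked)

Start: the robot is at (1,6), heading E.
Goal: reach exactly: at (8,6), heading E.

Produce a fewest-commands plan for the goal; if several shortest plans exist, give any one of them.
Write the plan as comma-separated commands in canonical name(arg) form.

t0: at (1,6), heading E
t=1 move(4) ⇒ at (5,6), heading E
t=2 move(4) ⇒ at (8,6), heading E
minimal: 2 command(s), checked below 2.

move(4), move(4)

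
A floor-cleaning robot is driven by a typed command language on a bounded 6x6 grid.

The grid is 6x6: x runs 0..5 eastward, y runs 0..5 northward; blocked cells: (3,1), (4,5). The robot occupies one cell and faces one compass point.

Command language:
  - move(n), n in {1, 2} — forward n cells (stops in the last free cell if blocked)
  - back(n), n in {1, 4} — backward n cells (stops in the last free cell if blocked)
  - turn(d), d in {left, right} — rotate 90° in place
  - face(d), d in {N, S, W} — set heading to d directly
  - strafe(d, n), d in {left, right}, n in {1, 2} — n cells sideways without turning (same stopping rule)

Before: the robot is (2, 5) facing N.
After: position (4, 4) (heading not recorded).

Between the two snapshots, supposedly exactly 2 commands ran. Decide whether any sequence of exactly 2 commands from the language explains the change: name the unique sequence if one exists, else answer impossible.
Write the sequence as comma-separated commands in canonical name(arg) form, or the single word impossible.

key: running strafe(right, 2) before back(1) would end elsewhere — order is forced
from: (2, 5) facing N
[1] after back(1): (2, 4) facing N
[2] after strafe(right, 2): (4, 4) facing N
all 169 alternatives checked — unique.

back(1), strafe(right, 2)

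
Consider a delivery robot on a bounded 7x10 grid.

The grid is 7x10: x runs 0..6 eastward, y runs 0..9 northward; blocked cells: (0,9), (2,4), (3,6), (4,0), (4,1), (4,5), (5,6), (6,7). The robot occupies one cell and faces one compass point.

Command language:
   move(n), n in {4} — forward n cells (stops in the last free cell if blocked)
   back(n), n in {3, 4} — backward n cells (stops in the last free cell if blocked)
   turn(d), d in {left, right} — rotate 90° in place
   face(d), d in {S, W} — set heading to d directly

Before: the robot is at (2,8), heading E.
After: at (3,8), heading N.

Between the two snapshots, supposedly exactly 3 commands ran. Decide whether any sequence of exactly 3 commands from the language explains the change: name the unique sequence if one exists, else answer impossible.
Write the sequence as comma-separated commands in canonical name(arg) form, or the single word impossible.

move(4), back(3), turn(left)

key: running turn(left) before move(4) would end elsewhere — order is forced
begin: at (2,8), heading E
1. move(4) → at (6,8), heading E
2. back(3) → at (3,8), heading E
3. turn(left) → at (3,8), heading N
all 343 alternatives checked — unique.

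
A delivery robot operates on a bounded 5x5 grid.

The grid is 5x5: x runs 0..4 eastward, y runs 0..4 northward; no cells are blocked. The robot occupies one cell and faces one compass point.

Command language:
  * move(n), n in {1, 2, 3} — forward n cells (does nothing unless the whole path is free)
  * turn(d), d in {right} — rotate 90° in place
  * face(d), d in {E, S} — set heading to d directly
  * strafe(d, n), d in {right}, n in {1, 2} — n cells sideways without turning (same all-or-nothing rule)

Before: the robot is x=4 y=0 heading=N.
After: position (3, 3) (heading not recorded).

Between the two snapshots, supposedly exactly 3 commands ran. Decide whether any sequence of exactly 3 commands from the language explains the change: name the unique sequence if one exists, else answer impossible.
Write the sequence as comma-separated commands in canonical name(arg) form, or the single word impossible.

move(3), face(S), strafe(right, 1)

key: running strafe(right, 1) before move(3) would end elsewhere — order is forced
start: x=4 y=0 heading=N
step 1 (move(3)): x=4 y=3 heading=N
step 2 (face(S)): x=4 y=3 heading=S
step 3 (strafe(right, 1)): x=3 y=3 heading=S
no rival 3-sequence matches.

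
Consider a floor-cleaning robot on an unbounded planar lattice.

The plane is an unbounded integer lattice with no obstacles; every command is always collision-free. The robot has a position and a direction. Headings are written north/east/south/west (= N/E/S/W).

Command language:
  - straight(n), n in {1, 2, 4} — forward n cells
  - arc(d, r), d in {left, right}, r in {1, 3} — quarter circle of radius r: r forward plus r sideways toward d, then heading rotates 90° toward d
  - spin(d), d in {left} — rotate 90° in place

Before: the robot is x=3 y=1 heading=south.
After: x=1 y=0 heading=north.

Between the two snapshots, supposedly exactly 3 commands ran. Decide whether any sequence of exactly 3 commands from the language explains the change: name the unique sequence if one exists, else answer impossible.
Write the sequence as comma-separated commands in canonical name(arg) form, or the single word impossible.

straight(1), arc(right, 1), arc(right, 1)

key: running arc(right, 1) before straight(1) would end elsewhere — order is forced
start: x=3 y=1 heading=south
t=1 straight(1) ⇒ x=3 y=0 heading=south
t=2 arc(right, 1) ⇒ x=2 y=-1 heading=west
t=3 arc(right, 1) ⇒ x=1 y=0 heading=north
no other 3-command option fits: unique.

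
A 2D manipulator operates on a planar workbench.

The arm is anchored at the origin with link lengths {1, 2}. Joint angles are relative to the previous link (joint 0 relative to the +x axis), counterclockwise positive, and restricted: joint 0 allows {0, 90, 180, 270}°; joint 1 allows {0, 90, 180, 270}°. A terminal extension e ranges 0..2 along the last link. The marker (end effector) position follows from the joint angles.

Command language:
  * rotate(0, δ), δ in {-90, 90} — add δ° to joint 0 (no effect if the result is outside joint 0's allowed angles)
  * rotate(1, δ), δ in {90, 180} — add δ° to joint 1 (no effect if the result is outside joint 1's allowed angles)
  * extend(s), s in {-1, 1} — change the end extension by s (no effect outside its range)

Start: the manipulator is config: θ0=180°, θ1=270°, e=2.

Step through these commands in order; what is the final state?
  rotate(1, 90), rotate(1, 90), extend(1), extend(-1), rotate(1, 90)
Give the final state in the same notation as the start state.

initial: config: θ0=180°, θ1=270°, e=2
step 1 (rotate(1, 90)): config: θ0=180°, θ1=0°, e=2
step 2 (rotate(1, 90)): config: θ0=180°, θ1=90°, e=2
step 3 (extend(1)): config: θ0=180°, θ1=90°, e=2
step 4 (extend(-1)): config: θ0=180°, θ1=90°, e=1
step 5 (rotate(1, 90)): config: θ0=180°, θ1=180°, e=1

config: θ0=180°, θ1=180°, e=1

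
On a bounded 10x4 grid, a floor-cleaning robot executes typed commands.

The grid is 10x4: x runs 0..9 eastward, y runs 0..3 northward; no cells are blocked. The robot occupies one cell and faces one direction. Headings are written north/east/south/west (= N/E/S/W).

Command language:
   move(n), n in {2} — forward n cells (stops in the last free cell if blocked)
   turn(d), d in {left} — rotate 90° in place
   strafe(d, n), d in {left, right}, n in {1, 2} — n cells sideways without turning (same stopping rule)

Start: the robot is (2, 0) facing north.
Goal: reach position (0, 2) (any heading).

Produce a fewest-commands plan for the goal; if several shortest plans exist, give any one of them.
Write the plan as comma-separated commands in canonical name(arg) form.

from: (2, 0) facing north
t=1 move(2) ⇒ (2, 2) facing north
t=2 strafe(left, 2) ⇒ (0, 2) facing north
no 1-step plan works, so 2 is optimal.

move(2), strafe(left, 2)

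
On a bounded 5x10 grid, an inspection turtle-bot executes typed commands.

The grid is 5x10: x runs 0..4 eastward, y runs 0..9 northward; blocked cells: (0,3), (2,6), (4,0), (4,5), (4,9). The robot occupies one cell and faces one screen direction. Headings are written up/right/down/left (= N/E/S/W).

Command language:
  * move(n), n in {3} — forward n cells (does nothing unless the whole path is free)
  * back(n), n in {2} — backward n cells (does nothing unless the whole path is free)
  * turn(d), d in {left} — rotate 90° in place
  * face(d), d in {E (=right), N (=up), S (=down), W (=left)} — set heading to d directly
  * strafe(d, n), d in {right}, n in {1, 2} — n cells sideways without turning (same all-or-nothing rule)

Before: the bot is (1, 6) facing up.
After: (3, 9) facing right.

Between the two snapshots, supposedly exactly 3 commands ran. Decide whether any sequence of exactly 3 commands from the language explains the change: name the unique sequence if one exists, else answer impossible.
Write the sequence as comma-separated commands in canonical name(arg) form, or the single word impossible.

move(3), strafe(right, 2), face(E)

key: order matters: swapping move(3) and face(E) lands elsewhere
start: (1, 6) facing up
1. move(3) → (1, 9) facing up
2. strafe(right, 2) → (3, 9) facing up
3. face(E) → (3, 9) facing right
no rival 3-sequence matches.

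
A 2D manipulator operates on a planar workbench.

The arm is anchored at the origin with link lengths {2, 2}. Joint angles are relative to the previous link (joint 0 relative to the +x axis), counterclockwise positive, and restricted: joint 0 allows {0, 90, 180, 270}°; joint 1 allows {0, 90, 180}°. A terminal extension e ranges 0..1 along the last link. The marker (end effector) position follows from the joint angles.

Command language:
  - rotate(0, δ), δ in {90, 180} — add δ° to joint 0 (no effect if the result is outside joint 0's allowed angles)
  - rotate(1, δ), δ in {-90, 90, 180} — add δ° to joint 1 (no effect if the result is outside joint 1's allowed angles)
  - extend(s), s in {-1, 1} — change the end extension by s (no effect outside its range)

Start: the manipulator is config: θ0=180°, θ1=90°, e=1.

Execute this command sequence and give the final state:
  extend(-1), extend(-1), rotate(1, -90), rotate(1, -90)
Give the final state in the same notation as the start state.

config: θ0=180°, θ1=0°, e=0

from: config: θ0=180°, θ1=90°, e=1
step 1 (extend(-1)): config: θ0=180°, θ1=90°, e=0
step 2 (extend(-1)): config: θ0=180°, θ1=90°, e=0
step 3 (rotate(1, -90)): config: θ0=180°, θ1=0°, e=0
step 4 (rotate(1, -90)): config: θ0=180°, θ1=0°, e=0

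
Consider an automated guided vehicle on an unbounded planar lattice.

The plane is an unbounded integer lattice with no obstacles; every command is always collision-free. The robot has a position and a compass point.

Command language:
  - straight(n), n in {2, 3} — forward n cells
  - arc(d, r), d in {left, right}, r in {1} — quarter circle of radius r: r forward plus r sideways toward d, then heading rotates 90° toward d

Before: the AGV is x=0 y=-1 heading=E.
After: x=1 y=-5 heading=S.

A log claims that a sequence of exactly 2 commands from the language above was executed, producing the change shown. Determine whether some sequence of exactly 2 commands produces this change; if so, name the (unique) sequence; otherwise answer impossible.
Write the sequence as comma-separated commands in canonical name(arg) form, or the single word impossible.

arc(right, 1), straight(3)

key: order matters: swapping arc(right, 1) and straight(3) lands elsewhere
from: x=0 y=-1 heading=E
t=1 arc(right, 1) ⇒ x=1 y=-2 heading=S
t=2 straight(3) ⇒ x=1 y=-5 heading=S
uniquely the one of 16 2-step routes that fits.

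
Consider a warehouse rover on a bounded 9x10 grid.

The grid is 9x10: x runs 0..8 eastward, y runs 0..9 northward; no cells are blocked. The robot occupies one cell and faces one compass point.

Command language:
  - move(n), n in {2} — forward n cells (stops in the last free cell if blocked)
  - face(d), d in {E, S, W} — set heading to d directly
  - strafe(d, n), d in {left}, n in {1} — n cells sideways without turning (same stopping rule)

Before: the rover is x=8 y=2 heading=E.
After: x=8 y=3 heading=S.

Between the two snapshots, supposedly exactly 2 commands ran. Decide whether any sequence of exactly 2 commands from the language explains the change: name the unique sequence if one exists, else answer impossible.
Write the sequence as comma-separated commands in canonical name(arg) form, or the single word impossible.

strafe(left, 1), face(S)

key: order matters: swapping strafe(left, 1) and face(S) lands elsewhere
t0: x=8 y=2 heading=E
t=1 strafe(left, 1) ⇒ x=8 y=3 heading=E
t=2 face(S) ⇒ x=8 y=3 heading=S
uniquely the one of 25 2-step routes that fits.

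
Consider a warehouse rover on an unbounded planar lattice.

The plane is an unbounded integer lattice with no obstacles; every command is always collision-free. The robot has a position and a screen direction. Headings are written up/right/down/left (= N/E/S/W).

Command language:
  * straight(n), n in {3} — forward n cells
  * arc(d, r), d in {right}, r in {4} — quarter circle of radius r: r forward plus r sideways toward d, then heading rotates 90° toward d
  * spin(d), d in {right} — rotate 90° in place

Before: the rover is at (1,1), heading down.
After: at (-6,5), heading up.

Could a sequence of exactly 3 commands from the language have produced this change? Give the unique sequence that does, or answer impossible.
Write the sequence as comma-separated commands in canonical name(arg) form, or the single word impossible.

spin(right), straight(3), arc(right, 4)

key: position moved to (-6,5) AND the heading swung to N — translation plus rotation needed
begin: at (1,1), heading down
[1] after spin(right): at (1,1), heading left
[2] after straight(3): at (-2,1), heading left
[3] after arc(right, 4): at (-6,5), heading up
all 27 alternatives checked — unique.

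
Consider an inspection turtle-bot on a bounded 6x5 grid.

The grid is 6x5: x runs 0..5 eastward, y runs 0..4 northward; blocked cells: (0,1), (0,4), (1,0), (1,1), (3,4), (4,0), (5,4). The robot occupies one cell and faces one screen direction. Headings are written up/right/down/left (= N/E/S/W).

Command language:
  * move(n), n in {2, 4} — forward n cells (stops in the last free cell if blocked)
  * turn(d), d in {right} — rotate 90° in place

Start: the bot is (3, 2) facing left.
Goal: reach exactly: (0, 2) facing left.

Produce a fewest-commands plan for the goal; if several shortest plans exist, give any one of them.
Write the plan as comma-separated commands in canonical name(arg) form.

move(4)

start: (3, 2) facing left
[1] after move(4): (0, 2) facing left
no 0-step plan works, so 1 is optimal.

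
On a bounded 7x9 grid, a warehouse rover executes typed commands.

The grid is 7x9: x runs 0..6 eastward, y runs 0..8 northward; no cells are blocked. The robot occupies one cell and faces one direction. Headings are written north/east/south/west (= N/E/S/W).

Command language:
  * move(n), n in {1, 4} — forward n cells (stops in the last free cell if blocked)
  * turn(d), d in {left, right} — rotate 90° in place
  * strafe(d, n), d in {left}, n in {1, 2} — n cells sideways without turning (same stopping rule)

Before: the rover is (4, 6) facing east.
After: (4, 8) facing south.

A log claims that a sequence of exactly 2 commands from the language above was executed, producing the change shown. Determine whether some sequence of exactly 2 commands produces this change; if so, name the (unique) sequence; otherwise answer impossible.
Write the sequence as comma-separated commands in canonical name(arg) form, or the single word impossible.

key: running turn(right) before strafe(left, 2) would end elsewhere — order is forced
initial: (4, 6) facing east
1. strafe(left, 2) → (4, 8) facing east
2. turn(right) → (4, 8) facing south
no rival 2-sequence matches.

strafe(left, 2), turn(right)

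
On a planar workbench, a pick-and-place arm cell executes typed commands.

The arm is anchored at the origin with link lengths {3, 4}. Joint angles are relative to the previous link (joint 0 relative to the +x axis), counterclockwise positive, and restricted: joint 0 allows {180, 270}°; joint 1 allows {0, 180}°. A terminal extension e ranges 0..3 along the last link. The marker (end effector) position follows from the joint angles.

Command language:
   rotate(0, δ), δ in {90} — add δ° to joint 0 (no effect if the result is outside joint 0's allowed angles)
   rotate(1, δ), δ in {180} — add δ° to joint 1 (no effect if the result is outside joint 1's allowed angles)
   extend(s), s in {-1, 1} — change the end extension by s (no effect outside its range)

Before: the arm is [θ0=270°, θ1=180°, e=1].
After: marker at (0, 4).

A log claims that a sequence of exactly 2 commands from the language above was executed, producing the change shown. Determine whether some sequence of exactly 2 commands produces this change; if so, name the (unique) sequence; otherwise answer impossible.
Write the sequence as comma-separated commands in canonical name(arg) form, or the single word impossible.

initial: [θ0=270°, θ1=180°, e=1]
1. extend(1) → [θ0=270°, θ1=180°, e=2]
2. extend(1) → [θ0=270°, θ1=180°, e=3]
no other 2-command option fits: unique.

extend(1), extend(1)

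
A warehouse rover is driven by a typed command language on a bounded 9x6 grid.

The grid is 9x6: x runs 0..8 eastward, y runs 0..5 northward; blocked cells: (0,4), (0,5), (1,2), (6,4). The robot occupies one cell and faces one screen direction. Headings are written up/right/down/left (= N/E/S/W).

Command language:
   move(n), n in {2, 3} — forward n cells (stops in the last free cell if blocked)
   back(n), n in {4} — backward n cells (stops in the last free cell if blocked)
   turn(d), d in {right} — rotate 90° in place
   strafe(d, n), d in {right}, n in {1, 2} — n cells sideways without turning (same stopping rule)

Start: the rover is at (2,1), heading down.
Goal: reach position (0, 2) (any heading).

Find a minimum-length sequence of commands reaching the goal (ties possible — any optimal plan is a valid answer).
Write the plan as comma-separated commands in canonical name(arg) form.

turn(right), move(3), strafe(right, 1)

begin: at (2,1), heading down
1. turn(right) → at (2,1), heading left
2. move(3) → at (0,1), heading left
3. strafe(right, 1) → at (0,2), heading left
minimal: 3 command(s), checked below 3.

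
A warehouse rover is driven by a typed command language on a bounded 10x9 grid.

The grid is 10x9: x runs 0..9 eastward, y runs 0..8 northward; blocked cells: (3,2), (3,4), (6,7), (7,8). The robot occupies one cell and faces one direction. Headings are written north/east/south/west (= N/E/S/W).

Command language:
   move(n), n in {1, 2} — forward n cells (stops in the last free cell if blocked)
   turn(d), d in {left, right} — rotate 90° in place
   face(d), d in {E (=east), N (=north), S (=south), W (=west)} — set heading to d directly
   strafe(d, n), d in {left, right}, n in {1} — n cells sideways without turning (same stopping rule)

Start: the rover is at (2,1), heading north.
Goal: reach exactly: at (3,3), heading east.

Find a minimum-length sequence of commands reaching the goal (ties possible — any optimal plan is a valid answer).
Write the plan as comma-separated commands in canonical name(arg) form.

move(2), face(E), move(1)

from: at (2,1), heading north
[1] after move(2): at (2,3), heading north
[2] after face(E): at (2,3), heading east
[3] after move(1): at (3,3), heading east
nothing shorter than 3 reaches the goal.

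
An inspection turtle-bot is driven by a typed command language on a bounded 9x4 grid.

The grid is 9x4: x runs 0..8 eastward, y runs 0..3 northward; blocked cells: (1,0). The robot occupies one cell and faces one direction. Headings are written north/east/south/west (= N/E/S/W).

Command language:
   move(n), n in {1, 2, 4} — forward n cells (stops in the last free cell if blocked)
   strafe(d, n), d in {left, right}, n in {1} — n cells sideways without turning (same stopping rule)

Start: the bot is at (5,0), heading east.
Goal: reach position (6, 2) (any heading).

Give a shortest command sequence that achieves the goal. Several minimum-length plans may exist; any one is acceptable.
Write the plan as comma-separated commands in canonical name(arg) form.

t0: at (5,0), heading east
step 1 (move(1)): at (6,0), heading east
step 2 (strafe(left, 1)): at (6,1), heading east
step 3 (strafe(left, 1)): at (6,2), heading east
shorter routes all fall short; 3 is best.

move(1), strafe(left, 1), strafe(left, 1)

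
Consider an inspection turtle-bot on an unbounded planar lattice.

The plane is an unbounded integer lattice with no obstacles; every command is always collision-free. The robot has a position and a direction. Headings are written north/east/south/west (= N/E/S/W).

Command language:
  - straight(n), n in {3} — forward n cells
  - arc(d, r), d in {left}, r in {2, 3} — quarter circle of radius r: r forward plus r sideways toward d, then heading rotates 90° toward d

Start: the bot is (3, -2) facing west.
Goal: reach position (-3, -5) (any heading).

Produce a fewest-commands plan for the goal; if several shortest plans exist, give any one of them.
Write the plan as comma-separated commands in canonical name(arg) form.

straight(3), arc(left, 3)

t0: (3, -2) facing west
1. straight(3) → (0, -2) facing west
2. arc(left, 3) → (-3, -5) facing south
no 1-step plan works, so 2 is optimal.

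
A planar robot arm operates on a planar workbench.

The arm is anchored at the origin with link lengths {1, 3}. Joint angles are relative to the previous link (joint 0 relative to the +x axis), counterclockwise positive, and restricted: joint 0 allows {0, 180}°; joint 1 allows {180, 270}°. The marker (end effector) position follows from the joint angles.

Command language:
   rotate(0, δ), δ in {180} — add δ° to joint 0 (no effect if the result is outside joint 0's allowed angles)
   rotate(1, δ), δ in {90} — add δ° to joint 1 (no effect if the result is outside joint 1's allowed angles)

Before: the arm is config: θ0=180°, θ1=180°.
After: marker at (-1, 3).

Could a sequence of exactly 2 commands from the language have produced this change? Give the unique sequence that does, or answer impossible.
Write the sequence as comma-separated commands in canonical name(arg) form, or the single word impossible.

rotate(1, 90), rotate(1, 90)

start: config: θ0=180°, θ1=180°
step 1 (rotate(1, 90)): config: θ0=180°, θ1=270°
step 2 (rotate(1, 90)): config: θ0=180°, θ1=270°
all 4 alternatives checked — unique.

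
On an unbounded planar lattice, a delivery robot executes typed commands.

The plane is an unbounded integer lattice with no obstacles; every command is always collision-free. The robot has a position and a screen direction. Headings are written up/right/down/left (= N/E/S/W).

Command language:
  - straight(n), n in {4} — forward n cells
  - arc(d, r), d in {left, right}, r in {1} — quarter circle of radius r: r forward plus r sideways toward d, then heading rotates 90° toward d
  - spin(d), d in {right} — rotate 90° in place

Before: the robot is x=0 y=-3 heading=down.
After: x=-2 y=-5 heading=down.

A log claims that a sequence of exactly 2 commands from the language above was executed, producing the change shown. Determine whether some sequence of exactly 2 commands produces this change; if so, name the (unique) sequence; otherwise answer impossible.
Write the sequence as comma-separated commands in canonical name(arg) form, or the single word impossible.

arc(right, 1), arc(left, 1)

key: order matters: swapping arc(right, 1) and arc(left, 1) lands elsewhere
start: x=0 y=-3 heading=down
1. arc(right, 1) → x=-1 y=-4 heading=left
2. arc(left, 1) → x=-2 y=-5 heading=down
all 16 alternatives checked — unique.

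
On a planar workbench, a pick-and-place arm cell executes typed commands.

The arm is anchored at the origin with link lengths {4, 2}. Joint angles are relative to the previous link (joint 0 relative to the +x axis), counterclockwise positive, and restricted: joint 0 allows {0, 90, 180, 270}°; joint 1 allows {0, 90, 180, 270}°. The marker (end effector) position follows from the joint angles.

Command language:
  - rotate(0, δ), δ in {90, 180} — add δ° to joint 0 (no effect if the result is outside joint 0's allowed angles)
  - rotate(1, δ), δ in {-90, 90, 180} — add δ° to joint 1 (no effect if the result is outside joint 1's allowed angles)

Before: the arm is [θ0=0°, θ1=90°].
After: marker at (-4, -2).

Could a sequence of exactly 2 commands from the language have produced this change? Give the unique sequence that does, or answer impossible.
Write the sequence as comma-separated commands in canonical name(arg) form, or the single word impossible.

rotate(0, 90), rotate(0, 90)

start: [θ0=0°, θ1=90°]
t=1 rotate(0, 90) ⇒ [θ0=90°, θ1=90°]
t=2 rotate(0, 90) ⇒ [θ0=180°, θ1=90°]
no other 2-command option fits: unique.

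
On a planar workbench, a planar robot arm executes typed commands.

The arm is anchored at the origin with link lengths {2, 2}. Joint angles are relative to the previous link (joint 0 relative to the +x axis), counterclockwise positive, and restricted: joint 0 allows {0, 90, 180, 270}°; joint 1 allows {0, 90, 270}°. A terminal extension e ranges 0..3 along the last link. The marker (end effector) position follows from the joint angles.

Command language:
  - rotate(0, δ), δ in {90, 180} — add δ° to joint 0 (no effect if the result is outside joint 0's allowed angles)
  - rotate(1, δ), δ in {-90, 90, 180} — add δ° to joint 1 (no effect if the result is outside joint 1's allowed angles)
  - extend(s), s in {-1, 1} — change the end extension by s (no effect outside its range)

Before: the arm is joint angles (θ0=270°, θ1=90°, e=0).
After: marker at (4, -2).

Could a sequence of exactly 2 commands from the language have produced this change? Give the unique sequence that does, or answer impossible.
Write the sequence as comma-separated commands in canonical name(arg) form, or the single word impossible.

extend(1), extend(1)

from: joint angles (θ0=270°, θ1=90°, e=0)
[1] after extend(1): joint angles (θ0=270°, θ1=90°, e=1)
[2] after extend(1): joint angles (θ0=270°, θ1=90°, e=2)
all 49 alternatives checked — unique.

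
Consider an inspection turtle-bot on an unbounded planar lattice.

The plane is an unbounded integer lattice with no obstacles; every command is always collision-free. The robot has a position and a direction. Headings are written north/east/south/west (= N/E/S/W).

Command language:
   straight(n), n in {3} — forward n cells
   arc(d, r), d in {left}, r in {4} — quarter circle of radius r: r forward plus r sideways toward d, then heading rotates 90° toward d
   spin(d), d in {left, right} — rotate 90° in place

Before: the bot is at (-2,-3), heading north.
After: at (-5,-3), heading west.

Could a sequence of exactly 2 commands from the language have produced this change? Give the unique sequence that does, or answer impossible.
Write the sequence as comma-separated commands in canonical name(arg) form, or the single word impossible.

key: running straight(3) before spin(left) would end elsewhere — order is forced
begin: at (-2,-3), heading north
step 1 (spin(left)): at (-2,-3), heading west
step 2 (straight(3)): at (-5,-3), heading west
uniquely the one of 16 2-step routes that fits.

spin(left), straight(3)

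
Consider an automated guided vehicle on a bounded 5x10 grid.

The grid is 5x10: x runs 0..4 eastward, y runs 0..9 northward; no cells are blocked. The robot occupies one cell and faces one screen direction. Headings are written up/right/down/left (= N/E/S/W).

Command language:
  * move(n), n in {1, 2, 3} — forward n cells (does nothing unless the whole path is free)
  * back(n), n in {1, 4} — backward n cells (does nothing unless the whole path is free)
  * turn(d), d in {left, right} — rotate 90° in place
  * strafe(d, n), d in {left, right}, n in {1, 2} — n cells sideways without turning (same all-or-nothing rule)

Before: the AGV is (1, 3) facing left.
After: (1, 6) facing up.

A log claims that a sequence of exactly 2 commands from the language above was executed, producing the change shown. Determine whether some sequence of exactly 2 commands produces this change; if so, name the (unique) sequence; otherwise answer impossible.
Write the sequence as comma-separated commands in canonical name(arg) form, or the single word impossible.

key: order matters: swapping turn(right) and move(3) lands elsewhere
initial: (1, 3) facing left
t=1 turn(right) ⇒ (1, 3) facing up
t=2 move(3) ⇒ (1, 6) facing up
no rival 2-sequence matches.

turn(right), move(3)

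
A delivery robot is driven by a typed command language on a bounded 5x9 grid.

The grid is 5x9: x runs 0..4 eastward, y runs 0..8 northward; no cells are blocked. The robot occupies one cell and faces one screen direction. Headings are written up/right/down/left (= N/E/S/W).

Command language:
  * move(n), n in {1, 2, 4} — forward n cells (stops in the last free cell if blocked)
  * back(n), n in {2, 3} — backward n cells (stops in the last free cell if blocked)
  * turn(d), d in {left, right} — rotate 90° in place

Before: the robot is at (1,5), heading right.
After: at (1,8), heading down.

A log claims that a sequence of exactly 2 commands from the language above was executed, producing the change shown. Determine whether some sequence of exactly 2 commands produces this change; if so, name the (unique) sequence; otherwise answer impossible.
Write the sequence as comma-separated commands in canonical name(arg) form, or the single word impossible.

key: cell and facing (now S) both changed — the 2 commands mix motion and turning
begin: at (1,5), heading right
step 1 (turn(right)): at (1,5), heading down
step 2 (back(3)): at (1,8), heading down
no rival 2-sequence matches.

turn(right), back(3)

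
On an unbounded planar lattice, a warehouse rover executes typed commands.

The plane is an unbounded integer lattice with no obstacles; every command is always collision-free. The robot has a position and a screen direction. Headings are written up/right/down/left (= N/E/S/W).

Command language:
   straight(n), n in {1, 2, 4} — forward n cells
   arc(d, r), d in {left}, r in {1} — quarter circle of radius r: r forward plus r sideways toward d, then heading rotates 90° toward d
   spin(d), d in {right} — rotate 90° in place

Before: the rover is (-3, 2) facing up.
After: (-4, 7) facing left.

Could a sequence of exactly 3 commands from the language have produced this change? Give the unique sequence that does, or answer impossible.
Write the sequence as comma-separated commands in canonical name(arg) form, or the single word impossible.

key: order matters: swapping straight(2) and arc(left, 1) lands elsewhere
initial: (-3, 2) facing up
step 1 (straight(2)): (-3, 4) facing up
step 2 (straight(2)): (-3, 6) facing up
step 3 (arc(left, 1)): (-4, 7) facing left
no rival 3-sequence matches.

straight(2), straight(2), arc(left, 1)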